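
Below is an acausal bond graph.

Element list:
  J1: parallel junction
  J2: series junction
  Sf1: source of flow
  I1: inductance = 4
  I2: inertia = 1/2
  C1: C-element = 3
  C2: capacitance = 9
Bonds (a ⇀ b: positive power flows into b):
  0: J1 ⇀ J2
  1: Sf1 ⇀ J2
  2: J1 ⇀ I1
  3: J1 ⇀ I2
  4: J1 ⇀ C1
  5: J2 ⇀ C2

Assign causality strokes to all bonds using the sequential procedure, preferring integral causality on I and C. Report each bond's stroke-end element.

β1 |Sf1  (Sf1 (Sf) sets flow on bond)
β0 |J2  (common-f at J2 fixed by 1)
β5 |J2  (J2: bond 1 brought flow, rest push out)
β2 |I1  (I1 outputs flow p/I1)
β3 |I2  (prefer integral on I2)
β4 |J1  (closing 0-jn rule on J1)

b0 →J2
b1 →Sf1
b2 →I1
b3 →I2
b4 →J1
b5 →J2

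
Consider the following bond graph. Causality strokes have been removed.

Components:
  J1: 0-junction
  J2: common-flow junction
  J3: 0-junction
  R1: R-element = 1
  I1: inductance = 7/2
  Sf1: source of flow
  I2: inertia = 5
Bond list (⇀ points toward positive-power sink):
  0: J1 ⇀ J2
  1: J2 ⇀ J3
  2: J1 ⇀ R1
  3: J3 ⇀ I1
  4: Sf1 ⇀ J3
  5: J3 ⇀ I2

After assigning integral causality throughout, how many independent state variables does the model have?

b4 stroke at Sf1  (Sf1: flow source, stroke at near end)
b3 stroke at I1  (prefer integral on I1)
b5 stroke at I2  (I2 outputs flow p/I2)
b1 stroke at J3  (J3 needs exactly one e-in)
b0 stroke at J2  (J2 flow already set via bond 1)
b2 stroke at J1  (only one effort-in slot at J1)

2  (I1, I2 all integral)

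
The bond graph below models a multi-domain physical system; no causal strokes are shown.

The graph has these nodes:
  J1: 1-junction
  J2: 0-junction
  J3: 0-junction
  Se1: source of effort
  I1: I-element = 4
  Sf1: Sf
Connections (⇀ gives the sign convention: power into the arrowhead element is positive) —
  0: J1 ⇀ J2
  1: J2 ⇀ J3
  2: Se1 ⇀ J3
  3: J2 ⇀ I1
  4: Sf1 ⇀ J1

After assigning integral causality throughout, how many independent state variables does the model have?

b2 stroke→J3  (Se1: effort source, stroke at far end)
b4 stroke→Sf1  (source Sf1 imposes f)
b0 stroke→J1  (J1: bond 4 brought flow, rest push out)
b1 stroke→J2  (0-jn J3 has e-setter on 2)
b3 stroke→I1  (J2 effort already set via bond 1)

1  (I1 all integral)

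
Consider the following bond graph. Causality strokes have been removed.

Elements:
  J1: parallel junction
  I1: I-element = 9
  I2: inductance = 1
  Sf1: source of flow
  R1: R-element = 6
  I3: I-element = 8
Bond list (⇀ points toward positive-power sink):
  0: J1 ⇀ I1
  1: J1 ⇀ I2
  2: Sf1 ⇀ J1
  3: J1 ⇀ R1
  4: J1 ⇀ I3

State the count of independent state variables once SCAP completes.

β2 stroke→Sf1  (source Sf1 imposes f)
β0 stroke→I1  (I1: I, integral causality)
β1 stroke→I2  (I2 outputs flow p/I2)
β4 stroke→I3  (I3: I, integral causality)
β3 stroke→J1  (only one effort-in slot at J1)

3  (I1, I2, I3 all integral)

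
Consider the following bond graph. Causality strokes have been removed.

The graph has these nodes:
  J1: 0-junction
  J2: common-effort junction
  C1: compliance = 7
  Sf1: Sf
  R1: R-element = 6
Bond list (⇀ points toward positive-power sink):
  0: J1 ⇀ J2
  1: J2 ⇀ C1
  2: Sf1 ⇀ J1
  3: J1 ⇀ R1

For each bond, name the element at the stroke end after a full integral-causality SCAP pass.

bond 2 →Sf1  (source Sf1 imposes f)
bond 1 →J2  (C1: C, integral causality)
bond 0 →J1  (J2 effort already set via bond 1)
bond 3 →R1  (common-e at J1 fixed by 0)

bond 0 |J1
bond 1 |J2
bond 2 |Sf1
bond 3 |R1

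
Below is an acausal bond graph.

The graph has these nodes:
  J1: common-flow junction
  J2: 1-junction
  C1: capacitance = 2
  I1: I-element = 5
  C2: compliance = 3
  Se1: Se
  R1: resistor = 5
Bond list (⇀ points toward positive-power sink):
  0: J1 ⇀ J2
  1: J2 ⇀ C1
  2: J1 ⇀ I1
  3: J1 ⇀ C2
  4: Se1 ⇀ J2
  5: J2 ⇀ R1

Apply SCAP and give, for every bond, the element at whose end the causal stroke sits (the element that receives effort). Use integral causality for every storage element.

β4 stroke at J2  (source Se1 imposes e)
β1 stroke at J2  (C1 outputs effort q/C1)
β2 stroke at I1  (prefer integral on I1)
β0 stroke at J1  (1-jn J1 has f-setter on 2)
β3 stroke at J1  (J1 flow already set via bond 2)
β5 stroke at J2  (common-f at J2 fixed by 0)

b0 stroke→J1
b1 stroke→J2
b2 stroke→I1
b3 stroke→J1
b4 stroke→J2
b5 stroke→J2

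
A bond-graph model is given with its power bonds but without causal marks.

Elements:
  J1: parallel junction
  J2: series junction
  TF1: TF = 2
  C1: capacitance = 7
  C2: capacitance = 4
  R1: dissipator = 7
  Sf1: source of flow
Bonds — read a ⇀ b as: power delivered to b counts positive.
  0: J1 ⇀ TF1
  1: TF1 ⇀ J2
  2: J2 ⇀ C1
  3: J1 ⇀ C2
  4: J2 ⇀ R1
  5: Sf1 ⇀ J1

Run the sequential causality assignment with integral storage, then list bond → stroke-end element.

#0 →TF1
#1 →J2
#2 →J2
#3 →J1
#4 →R1
#5 →Sf1

bond 5 →Sf1  (Sf1 fixes flow; stroke at Sf1)
bond 2 →J2  (C1 outputs effort q/C1)
bond 3 →J1  (C2 outputs effort q/C2)
bond 0 →TF1  (0-jn J1 has e-setter on 3)
bond 1 →J2  (through TF1, causality passes straight; one stroke at TF1)
bond 4 →R1  (closing 1-jn rule on J2)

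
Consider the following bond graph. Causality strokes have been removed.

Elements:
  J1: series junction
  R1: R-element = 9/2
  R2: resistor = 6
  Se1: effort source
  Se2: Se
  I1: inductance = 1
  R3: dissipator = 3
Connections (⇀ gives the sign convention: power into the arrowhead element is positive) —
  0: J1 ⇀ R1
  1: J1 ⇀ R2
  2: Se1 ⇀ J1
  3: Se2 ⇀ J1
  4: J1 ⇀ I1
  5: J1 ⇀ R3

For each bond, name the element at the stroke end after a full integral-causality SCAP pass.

β0 →J1
β1 →J1
β2 →J1
β3 →J1
β4 →I1
β5 →J1

bond 2 stroke at J1  (Se1 (Se) sets effort on bond)
bond 3 stroke at J1  (Se2 fixes effort; stroke away)
bond 4 stroke at I1  (I1: I, integral causality)
bond 0 stroke at J1  (1-jn J1 has f-setter on 4)
bond 1 stroke at J1  (common-f at J1 fixed by 4)
bond 5 stroke at J1  (1-jn J1 has f-setter on 4)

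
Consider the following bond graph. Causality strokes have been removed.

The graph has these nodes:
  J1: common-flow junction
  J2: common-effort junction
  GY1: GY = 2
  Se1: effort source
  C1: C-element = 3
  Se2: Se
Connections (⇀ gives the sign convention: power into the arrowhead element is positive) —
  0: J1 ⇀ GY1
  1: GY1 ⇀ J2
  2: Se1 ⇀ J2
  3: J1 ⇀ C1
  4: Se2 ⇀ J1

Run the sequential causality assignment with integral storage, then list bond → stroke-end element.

bond 2 →J2  (Se1: effort source, stroke at far end)
bond 4 →J1  (source Se2 imposes e)
bond 1 →GY1  (J2 effort already set via bond 2)
bond 0 →GY1  (GY1: gyrator matches bond 1)
bond 3 →J1  (1-jn J1 has f-setter on 0)

b0 →GY1
b1 →GY1
b2 →J2
b3 →J1
b4 →J1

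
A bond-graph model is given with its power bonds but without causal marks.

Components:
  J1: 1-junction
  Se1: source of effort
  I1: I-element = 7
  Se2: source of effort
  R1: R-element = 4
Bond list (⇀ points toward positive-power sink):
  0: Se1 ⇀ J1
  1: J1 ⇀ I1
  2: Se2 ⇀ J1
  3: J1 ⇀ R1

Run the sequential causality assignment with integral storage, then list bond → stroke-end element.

bond 0 stroke→J1  (Se1 (Se) sets effort on bond)
bond 2 stroke→J1  (Se2: effort source, stroke at far end)
bond 1 stroke→I1  (I1 outputs flow p/I1)
bond 3 stroke→J1  (J1: bond 1 brought flow, rest push out)

bond 0 →J1
bond 1 →I1
bond 2 →J1
bond 3 →J1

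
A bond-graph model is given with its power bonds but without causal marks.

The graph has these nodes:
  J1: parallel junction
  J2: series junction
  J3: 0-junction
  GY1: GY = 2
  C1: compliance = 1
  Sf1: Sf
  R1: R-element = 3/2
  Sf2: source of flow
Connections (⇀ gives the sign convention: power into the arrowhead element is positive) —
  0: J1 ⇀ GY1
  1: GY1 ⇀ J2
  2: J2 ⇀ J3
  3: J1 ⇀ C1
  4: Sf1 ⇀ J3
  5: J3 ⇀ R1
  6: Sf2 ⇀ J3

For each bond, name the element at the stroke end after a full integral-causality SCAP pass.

bond 0 stroke at GY1
bond 1 stroke at GY1
bond 2 stroke at J2
bond 3 stroke at J1
bond 4 stroke at Sf1
bond 5 stroke at J3
bond 6 stroke at Sf2

β4 stroke at Sf1  (source Sf1 imposes f)
β6 stroke at Sf2  (Sf2 fixes flow; stroke at Sf2)
β3 stroke at J1  (C1 outputs effort q/C1)
β0 stroke at GY1  (J1: bond 3 brought effort, rest push out)
β1 stroke at GY1  (GY1: gyrator matches bond 0)
β2 stroke at J2  (1-jn J2 has f-setter on 1)
β5 stroke at J3  (only one effort-in slot at J3)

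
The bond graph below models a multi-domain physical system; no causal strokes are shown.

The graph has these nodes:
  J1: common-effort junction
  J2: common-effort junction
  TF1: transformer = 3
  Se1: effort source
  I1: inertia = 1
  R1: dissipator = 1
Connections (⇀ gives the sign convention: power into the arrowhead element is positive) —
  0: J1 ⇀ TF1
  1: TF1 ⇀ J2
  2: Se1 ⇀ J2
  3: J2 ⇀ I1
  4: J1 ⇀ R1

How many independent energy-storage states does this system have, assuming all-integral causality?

#2 stroke→J2  (Se1 (Se) sets effort on bond)
#1 stroke→TF1  (J2: bond 2 brought effort, rest push out)
#3 stroke→I1  (0-jn J2 has e-setter on 2)
#0 stroke→J1  (TF1: transformer flips bond 1)
#4 stroke→R1  (J1: bond 0 brought effort, rest push out)

1  (I1 all integral)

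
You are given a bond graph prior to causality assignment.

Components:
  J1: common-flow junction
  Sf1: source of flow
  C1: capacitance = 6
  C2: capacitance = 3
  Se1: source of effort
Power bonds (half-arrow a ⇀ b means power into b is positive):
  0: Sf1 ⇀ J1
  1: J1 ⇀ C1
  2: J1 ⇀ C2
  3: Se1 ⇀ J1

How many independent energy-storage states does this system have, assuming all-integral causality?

2  (C1, C2 all integral)

#0 stroke at Sf1  (Sf1 (Sf) sets flow on bond)
#3 stroke at J1  (Se1 fixes effort; stroke away)
#1 stroke at J1  (J1 flow already set via bond 0)
#2 stroke at J1  (common-f at J1 fixed by 0)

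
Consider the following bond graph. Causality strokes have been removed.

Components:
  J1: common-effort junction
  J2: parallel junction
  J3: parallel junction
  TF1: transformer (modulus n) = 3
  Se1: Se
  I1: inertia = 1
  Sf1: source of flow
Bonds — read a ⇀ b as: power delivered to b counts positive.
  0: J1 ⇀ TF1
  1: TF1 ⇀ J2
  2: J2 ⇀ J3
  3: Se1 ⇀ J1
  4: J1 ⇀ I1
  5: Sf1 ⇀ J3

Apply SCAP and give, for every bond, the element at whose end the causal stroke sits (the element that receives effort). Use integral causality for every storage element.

b0 →TF1
b1 →J2
b2 →J3
b3 →J1
b4 →I1
b5 →Sf1

β3 stroke→J1  (Se1 (Se) sets effort on bond)
β5 stroke→Sf1  (source Sf1 imposes f)
β0 stroke→TF1  (0-jn J1 has e-setter on 3)
β4 stroke→I1  (0-jn J1 has e-setter on 3)
β2 stroke→J3  (only one effort-in slot at J3)
β1 stroke→J2  (TF1: transformer flips bond 0)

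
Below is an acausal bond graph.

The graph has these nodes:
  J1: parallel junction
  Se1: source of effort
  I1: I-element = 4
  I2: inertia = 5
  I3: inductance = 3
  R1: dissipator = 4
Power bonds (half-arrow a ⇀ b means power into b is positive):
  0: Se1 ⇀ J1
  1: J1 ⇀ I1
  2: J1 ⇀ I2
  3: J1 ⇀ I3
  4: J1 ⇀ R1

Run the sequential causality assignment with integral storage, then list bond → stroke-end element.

b0 →J1
b1 →I1
b2 →I2
b3 →I3
b4 →R1

β0 |J1  (Se1: effort source, stroke at far end)
β1 |I1  (J1: bond 0 brought effort, rest push out)
β2 |I2  (0-jn J1 has e-setter on 0)
β3 |I3  (common-e at J1 fixed by 0)
β4 |R1  (0-jn J1 has e-setter on 0)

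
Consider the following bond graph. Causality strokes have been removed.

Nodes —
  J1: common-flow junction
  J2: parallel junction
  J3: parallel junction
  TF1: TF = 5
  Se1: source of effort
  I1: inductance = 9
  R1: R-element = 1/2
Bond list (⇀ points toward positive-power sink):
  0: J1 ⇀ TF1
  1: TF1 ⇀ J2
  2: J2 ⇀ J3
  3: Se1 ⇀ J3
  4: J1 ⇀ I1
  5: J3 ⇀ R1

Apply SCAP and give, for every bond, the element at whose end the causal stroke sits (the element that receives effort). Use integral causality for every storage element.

bond 3 |J3  (Se1 (Se) sets effort on bond)
bond 2 |J2  (common-e at J3 fixed by 3)
bond 5 |R1  (0-jn J3 has e-setter on 3)
bond 1 |TF1  (J2: bond 2 brought effort, rest push out)
bond 0 |J1  (TF1 one-in-one-out from 1)
bond 4 |I1  (J1 needs exactly one f-in)

#0 →J1
#1 →TF1
#2 →J2
#3 →J3
#4 →I1
#5 →R1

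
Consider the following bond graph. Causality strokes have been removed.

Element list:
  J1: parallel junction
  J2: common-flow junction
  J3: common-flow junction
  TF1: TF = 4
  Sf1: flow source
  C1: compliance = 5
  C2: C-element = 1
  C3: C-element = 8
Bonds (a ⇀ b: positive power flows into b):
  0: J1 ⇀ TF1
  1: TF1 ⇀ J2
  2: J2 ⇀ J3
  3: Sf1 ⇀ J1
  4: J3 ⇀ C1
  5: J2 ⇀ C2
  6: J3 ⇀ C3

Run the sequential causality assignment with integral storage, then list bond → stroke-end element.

#0 |J1
#1 |TF1
#2 |J2
#3 |Sf1
#4 |J3
#5 |J2
#6 |J3

#3 stroke at Sf1  (Sf1: flow source, stroke at near end)
#0 stroke at J1  (J1 needs exactly one e-in)
#1 stroke at TF1  (TF1 one-in-one-out from 0)
#2 stroke at J2  (J2: bond 1 brought flow, rest push out)
#5 stroke at J2  (J2: bond 1 brought flow, rest push out)
#4 stroke at J3  (J3 flow already set via bond 2)
#6 stroke at J3  (J3 flow already set via bond 2)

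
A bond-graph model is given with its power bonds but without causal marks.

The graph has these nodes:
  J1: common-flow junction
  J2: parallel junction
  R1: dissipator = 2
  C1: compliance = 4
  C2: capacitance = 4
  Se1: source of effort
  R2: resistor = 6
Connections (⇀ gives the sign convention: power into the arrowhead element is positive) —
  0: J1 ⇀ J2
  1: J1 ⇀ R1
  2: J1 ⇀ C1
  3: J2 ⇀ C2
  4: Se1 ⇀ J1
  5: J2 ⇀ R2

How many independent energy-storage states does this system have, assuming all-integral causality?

2  (C1, C2 all integral)

β4 stroke→J1  (Se1 (Se) sets effort on bond)
β2 stroke→J1  (prefer integral on C1)
β3 stroke→J2  (C2 outputs effort q/C2)
β0 stroke→J1  (0-jn J2 has e-setter on 3)
β5 stroke→R2  (J2 effort already set via bond 3)
β1 stroke→R1  (closing 1-jn rule on J1)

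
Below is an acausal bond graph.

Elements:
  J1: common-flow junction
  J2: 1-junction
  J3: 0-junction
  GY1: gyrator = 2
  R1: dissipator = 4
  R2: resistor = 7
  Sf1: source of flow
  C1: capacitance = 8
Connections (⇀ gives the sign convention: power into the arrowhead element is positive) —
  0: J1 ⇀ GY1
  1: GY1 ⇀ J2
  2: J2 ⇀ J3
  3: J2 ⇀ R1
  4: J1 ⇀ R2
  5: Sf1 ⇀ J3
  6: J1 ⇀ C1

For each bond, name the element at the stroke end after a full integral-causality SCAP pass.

b0 |J1
b1 |J2
b2 |J3
b3 |J2
b4 |R2
b5 |Sf1
b6 |J1

β5 stroke at Sf1  (Sf1 fixes flow; stroke at Sf1)
β2 stroke at J3  (closing 0-jn rule on J3)
β1 stroke at J2  (common-f at J2 fixed by 2)
β3 stroke at J2  (common-f at J2 fixed by 2)
β0 stroke at J1  (GY GY1: same side as bond 1)
β6 stroke at J1  (prefer integral on C1)
β4 stroke at R2  (only one flow-in slot at J1)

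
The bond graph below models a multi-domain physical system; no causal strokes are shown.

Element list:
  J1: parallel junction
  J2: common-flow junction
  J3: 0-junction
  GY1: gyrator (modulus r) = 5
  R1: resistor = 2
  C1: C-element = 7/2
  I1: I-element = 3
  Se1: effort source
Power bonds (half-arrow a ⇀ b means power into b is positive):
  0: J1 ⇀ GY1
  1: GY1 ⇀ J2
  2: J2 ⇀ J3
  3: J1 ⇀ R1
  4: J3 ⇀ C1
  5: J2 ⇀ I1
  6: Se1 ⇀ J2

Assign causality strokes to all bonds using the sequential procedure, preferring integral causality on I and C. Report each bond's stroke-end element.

β6 stroke→J2  (Se1: effort source, stroke at far end)
β4 stroke→J3  (C1 integral (e out))
β2 stroke→J2  (J3: bond 4 brought effort, rest push out)
β5 stroke→I1  (I1 outputs flow p/I1)
β1 stroke→J2  (J2 flow already set via bond 5)
β0 stroke→J1  (GY GY1: same side as bond 1)
β3 stroke→R1  (common-e at J1 fixed by 0)

b0 |J1
b1 |J2
b2 |J2
b3 |R1
b4 |J3
b5 |I1
b6 |J2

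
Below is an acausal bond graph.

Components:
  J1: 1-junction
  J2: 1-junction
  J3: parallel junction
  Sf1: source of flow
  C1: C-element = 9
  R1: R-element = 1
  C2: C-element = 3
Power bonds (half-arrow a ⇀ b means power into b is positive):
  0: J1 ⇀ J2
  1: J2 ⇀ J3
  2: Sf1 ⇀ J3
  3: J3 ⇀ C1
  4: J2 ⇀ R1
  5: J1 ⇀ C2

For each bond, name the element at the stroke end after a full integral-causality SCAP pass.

#0 →J2
#1 →J2
#2 →Sf1
#3 →J3
#4 →R1
#5 →J1

#2 stroke→Sf1  (Sf1: flow source, stroke at near end)
#3 stroke→J3  (C1 outputs effort q/C1)
#1 stroke→J2  (J3: bond 3 brought effort, rest push out)
#5 stroke→J1  (C2 integral (e out))
#0 stroke→J2  (J1: last free bond brings flow in)
#4 stroke→R1  (J2 needs exactly one f-in)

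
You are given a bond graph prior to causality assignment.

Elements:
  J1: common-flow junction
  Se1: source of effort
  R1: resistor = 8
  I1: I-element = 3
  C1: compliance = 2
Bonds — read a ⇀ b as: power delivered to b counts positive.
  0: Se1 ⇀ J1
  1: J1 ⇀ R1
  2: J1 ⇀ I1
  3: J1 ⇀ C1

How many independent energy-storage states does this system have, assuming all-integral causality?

2  (C1, I1 all integral)

b0 →J1  (Se1 (Se) sets effort on bond)
b2 →I1  (I1 outputs flow p/I1)
b1 →J1  (J1: bond 2 brought flow, rest push out)
b3 →J1  (1-jn J1 has f-setter on 2)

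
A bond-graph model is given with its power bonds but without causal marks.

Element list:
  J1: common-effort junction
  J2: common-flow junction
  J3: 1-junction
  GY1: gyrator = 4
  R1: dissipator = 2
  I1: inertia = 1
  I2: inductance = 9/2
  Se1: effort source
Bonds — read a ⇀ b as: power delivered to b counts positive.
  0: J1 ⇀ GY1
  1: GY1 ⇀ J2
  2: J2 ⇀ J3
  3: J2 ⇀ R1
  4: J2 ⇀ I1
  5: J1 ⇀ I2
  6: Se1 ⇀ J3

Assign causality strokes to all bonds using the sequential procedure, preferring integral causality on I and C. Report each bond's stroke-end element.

#6 →J3  (source Se1 imposes e)
#2 →J2  (J3 needs exactly one f-in)
#4 →I1  (I1 integral (f out))
#1 →J2  (J2: bond 4 brought flow, rest push out)
#3 →J2  (1-jn J2 has f-setter on 4)
#0 →J1  (GY1: gyrator matches bond 1)
#5 →I2  (0-jn J1 has e-setter on 0)

bond 0 |J1
bond 1 |J2
bond 2 |J2
bond 3 |J2
bond 4 |I1
bond 5 |I2
bond 6 |J3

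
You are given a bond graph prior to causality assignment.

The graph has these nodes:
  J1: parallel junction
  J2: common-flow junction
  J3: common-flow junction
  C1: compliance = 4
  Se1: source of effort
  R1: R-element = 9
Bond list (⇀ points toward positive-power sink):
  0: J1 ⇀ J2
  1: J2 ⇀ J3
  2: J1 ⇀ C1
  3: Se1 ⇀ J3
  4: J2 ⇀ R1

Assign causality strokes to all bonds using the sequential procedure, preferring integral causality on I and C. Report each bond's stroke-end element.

#3 stroke→J3  (Se1 (Se) sets effort on bond)
#1 stroke→J2  (J3: last free bond brings flow in)
#2 stroke→J1  (C1: C, integral causality)
#0 stroke→J2  (J1: bond 2 brought effort, rest push out)
#4 stroke→R1  (J2 needs exactly one f-in)

b0 stroke→J2
b1 stroke→J2
b2 stroke→J1
b3 stroke→J3
b4 stroke→R1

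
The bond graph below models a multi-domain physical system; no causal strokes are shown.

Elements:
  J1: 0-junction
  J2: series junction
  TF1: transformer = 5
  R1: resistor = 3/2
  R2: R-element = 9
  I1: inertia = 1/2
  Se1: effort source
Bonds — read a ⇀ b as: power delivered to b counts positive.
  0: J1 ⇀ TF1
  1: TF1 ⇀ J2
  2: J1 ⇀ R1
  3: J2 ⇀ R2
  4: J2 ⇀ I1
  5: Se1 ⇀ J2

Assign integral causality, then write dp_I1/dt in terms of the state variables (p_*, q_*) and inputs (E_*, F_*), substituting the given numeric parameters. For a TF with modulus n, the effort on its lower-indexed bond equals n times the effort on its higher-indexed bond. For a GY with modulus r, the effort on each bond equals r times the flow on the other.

dp_I1/dt = E_Se1 - 453*p_I1/25

#5 →J2  (Se1: effort source, stroke at far end)
#4 →I1  (I1: I, integral causality)
#1 →J2  (J2 flow already set via bond 4)
#3 →J2  (J2: bond 4 brought flow, rest push out)
#0 →TF1  (through TF1, causality passes straight; one stroke at TF1)
#2 →J1  (J1 needs exactly one e-in)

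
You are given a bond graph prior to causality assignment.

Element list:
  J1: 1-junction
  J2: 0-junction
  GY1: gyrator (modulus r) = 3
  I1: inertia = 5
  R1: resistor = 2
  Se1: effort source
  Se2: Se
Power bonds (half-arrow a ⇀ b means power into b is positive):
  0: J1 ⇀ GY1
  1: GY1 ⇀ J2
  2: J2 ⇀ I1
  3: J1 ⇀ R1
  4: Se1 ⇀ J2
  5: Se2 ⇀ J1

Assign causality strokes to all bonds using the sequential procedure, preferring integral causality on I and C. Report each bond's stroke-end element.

bond 4 stroke→J2  (Se1 (Se) sets effort on bond)
bond 5 stroke→J1  (Se2: effort source, stroke at far end)
bond 1 stroke→GY1  (J2: bond 4 brought effort, rest push out)
bond 2 stroke→I1  (common-e at J2 fixed by 4)
bond 0 stroke→GY1  (GY GY1: same side as bond 1)
bond 3 stroke→J1  (J1: bond 0 brought flow, rest push out)

#0 stroke at GY1
#1 stroke at GY1
#2 stroke at I1
#3 stroke at J1
#4 stroke at J2
#5 stroke at J1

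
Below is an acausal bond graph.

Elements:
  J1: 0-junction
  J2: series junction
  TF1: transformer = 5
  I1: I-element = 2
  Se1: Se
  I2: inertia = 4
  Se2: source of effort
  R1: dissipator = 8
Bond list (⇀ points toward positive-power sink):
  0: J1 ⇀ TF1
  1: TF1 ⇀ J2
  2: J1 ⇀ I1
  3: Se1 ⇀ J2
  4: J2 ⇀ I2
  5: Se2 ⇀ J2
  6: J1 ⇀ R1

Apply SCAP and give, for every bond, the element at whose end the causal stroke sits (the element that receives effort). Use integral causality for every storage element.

#0 stroke at TF1
#1 stroke at J2
#2 stroke at I1
#3 stroke at J2
#4 stroke at I2
#5 stroke at J2
#6 stroke at J1

β3 →J2  (Se1 (Se) sets effort on bond)
β5 →J2  (Se2 fixes effort; stroke away)
β2 →I1  (prefer integral on I1)
β4 →I2  (I2 outputs flow p/I2)
β1 →J2  (J2 flow already set via bond 4)
β0 →TF1  (through TF1, causality passes straight; one stroke at TF1)
β6 →J1  (J1 needs exactly one e-in)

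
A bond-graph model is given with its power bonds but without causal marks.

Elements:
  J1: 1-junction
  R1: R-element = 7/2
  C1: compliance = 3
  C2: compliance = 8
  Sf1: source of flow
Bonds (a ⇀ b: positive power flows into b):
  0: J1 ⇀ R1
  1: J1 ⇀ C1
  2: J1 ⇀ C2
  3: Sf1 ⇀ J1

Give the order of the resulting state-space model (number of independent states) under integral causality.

β3 stroke at Sf1  (Sf1 fixes flow; stroke at Sf1)
β0 stroke at J1  (J1 flow already set via bond 3)
β1 stroke at J1  (1-jn J1 has f-setter on 3)
β2 stroke at J1  (common-f at J1 fixed by 3)

2  (C1, C2 all integral)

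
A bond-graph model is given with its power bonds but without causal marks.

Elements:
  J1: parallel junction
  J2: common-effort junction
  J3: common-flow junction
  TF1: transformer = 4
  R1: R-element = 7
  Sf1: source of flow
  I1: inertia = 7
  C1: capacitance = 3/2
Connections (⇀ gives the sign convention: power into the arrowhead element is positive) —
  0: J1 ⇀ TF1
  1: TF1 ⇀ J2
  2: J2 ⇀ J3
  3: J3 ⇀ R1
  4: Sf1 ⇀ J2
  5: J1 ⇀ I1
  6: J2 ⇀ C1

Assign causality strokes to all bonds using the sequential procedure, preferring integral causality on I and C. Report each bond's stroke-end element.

#4 stroke→Sf1  (Sf1 (Sf) sets flow on bond)
#5 stroke→I1  (I1 integral (f out))
#0 stroke→J1  (J1: last free bond brings effort in)
#1 stroke→TF1  (TF TF1: opposite of bond 0)
#6 stroke→J2  (C1 outputs effort q/C1)
#2 stroke→J3  (common-e at J2 fixed by 6)
#3 stroke→R1  (closing 1-jn rule on J3)

bond 0 stroke→J1
bond 1 stroke→TF1
bond 2 stroke→J3
bond 3 stroke→R1
bond 4 stroke→Sf1
bond 5 stroke→I1
bond 6 stroke→J2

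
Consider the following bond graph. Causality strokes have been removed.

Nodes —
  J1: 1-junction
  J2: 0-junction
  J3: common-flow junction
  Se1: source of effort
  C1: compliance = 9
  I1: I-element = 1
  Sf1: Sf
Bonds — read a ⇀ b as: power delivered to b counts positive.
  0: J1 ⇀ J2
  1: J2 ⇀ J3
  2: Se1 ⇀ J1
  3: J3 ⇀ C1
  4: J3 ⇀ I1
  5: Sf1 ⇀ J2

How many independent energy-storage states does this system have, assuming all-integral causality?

bond 2 stroke at J1  (source Se1 imposes e)
bond 5 stroke at Sf1  (Sf1 (Sf) sets flow on bond)
bond 0 stroke at J2  (closing 1-jn rule on J1)
bond 1 stroke at J3  (J2 effort already set via bond 0)
bond 3 stroke at J3  (C1 integral (e out))
bond 4 stroke at I1  (closing 1-jn rule on J3)

2  (C1, I1 all integral)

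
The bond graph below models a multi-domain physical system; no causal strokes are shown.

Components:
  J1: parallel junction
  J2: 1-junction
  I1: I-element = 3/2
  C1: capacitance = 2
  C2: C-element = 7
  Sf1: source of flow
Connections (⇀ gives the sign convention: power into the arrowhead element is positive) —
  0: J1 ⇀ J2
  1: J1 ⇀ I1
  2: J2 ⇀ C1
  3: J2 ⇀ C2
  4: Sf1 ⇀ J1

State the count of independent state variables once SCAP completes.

bond 4 →Sf1  (Sf1 fixes flow; stroke at Sf1)
bond 1 →I1  (I1 integral (f out))
bond 0 →J1  (J1 needs exactly one e-in)
bond 2 →J2  (J2 flow already set via bond 0)
bond 3 →J2  (1-jn J2 has f-setter on 0)

3  (C1, C2, I1 all integral)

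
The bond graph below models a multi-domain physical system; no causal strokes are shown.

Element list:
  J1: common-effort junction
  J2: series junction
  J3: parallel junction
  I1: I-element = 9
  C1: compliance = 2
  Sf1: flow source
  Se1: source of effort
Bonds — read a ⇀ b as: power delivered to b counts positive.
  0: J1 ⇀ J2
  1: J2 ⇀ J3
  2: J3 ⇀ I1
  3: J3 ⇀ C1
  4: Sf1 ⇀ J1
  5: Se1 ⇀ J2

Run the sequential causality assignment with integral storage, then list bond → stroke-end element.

#4 stroke→Sf1  (Sf1 fixes flow; stroke at Sf1)
#5 stroke→J2  (Se1: effort source, stroke at far end)
#0 stroke→J1  (J1: last free bond brings effort in)
#1 stroke→J2  (common-f at J2 fixed by 0)
#2 stroke→I1  (prefer integral on I1)
#3 stroke→J3  (J3 needs exactly one e-in)

β0 stroke at J1
β1 stroke at J2
β2 stroke at I1
β3 stroke at J3
β4 stroke at Sf1
β5 stroke at J2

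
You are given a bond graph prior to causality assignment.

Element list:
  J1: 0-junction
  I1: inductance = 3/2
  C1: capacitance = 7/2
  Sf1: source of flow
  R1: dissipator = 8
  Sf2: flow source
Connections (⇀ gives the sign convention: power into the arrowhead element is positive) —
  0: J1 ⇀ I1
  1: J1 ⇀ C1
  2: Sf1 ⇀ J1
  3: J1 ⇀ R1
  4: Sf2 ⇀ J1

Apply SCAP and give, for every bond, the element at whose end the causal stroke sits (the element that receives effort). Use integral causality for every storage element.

β0 |I1
β1 |J1
β2 |Sf1
β3 |R1
β4 |Sf2

bond 2 stroke at Sf1  (Sf1 (Sf) sets flow on bond)
bond 4 stroke at Sf2  (Sf2 fixes flow; stroke at Sf2)
bond 0 stroke at I1  (I1 outputs flow p/I1)
bond 1 stroke at J1  (C1: C, integral causality)
bond 3 stroke at R1  (0-jn J1 has e-setter on 1)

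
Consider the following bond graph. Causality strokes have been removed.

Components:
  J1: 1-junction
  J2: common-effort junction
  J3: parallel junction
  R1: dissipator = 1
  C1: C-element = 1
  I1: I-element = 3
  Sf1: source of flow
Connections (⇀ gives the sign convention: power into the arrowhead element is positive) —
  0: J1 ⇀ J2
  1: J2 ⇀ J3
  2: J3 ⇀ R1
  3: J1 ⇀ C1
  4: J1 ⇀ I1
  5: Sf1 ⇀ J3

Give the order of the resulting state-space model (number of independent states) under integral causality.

β5 stroke→Sf1  (Sf1 fixes flow; stroke at Sf1)
β3 stroke→J1  (prefer integral on C1)
β4 stroke→I1  (I1: I, integral causality)
β0 stroke→J1  (1-jn J1 has f-setter on 4)
β1 stroke→J2  (only one effort-in slot at J2)
β2 stroke→J3  (closing 0-jn rule on J3)

2  (C1, I1 all integral)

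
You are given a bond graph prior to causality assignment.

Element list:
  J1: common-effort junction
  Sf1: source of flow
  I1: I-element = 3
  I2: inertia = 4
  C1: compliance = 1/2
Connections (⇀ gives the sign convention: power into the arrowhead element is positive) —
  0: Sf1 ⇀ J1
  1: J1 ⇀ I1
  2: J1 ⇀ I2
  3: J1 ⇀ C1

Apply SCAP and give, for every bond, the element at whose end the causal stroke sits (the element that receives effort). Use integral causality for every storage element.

b0 stroke at Sf1
b1 stroke at I1
b2 stroke at I2
b3 stroke at J1

bond 0 stroke→Sf1  (Sf1 (Sf) sets flow on bond)
bond 1 stroke→I1  (I1 outputs flow p/I1)
bond 2 stroke→I2  (I2: I, integral causality)
bond 3 stroke→J1  (only one effort-in slot at J1)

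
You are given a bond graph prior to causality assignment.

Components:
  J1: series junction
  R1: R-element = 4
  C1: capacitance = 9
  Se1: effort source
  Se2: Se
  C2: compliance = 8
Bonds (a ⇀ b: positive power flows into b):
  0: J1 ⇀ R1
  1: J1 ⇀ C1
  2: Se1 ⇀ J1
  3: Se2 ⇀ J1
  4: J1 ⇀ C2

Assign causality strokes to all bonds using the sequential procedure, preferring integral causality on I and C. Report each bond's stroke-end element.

b0 stroke→R1
b1 stroke→J1
b2 stroke→J1
b3 stroke→J1
b4 stroke→J1

b2 |J1  (Se1 (Se) sets effort on bond)
b3 |J1  (Se2 (Se) sets effort on bond)
b1 |J1  (C1 outputs effort q/C1)
b4 |J1  (C2: C, integral causality)
b0 |R1  (J1 needs exactly one f-in)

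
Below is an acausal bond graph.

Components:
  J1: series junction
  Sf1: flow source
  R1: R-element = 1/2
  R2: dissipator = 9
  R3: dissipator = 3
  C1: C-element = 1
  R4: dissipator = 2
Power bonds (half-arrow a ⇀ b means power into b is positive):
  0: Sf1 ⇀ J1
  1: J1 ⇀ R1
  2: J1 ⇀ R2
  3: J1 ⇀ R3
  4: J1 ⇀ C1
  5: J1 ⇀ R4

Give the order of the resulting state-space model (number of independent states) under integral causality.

1  (C1 all integral)

bond 0 stroke→Sf1  (Sf1 (Sf) sets flow on bond)
bond 1 stroke→J1  (J1: bond 0 brought flow, rest push out)
bond 2 stroke→J1  (1-jn J1 has f-setter on 0)
bond 3 stroke→J1  (J1 flow already set via bond 0)
bond 4 stroke→J1  (1-jn J1 has f-setter on 0)
bond 5 stroke→J1  (J1: bond 0 brought flow, rest push out)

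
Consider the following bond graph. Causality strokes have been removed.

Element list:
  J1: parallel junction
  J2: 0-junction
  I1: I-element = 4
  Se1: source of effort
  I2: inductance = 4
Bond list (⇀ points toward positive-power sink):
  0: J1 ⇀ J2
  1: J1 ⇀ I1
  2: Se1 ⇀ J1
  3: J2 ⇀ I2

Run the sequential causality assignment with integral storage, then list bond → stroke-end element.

b2 stroke→J1  (source Se1 imposes e)
b0 stroke→J2  (common-e at J1 fixed by 2)
b1 stroke→I1  (0-jn J1 has e-setter on 2)
b3 stroke→I2  (common-e at J2 fixed by 0)

#0 |J2
#1 |I1
#2 |J1
#3 |I2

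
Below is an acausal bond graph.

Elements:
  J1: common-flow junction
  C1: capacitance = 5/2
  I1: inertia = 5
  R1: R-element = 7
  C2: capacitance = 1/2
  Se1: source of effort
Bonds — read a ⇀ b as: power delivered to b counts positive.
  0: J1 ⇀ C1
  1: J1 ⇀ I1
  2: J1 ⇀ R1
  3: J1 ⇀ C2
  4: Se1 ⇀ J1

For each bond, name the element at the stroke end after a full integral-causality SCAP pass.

b0 stroke at J1
b1 stroke at I1
b2 stroke at J1
b3 stroke at J1
b4 stroke at J1

bond 4 stroke at J1  (Se1 fixes effort; stroke away)
bond 0 stroke at J1  (prefer integral on C1)
bond 1 stroke at I1  (I1 outputs flow p/I1)
bond 2 stroke at J1  (common-f at J1 fixed by 1)
bond 3 stroke at J1  (common-f at J1 fixed by 1)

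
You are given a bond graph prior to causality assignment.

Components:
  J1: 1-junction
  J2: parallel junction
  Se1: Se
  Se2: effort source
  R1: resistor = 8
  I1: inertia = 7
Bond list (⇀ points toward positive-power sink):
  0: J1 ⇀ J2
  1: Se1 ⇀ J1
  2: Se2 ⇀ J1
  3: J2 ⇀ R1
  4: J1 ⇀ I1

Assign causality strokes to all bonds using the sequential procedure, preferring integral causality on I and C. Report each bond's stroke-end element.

β1 |J1  (Se1: effort source, stroke at far end)
β2 |J1  (Se2 (Se) sets effort on bond)
β4 |I1  (I1 integral (f out))
β0 |J1  (common-f at J1 fixed by 4)
β3 |J2  (only one effort-in slot at J2)

b0 |J1
b1 |J1
b2 |J1
b3 |J2
b4 |I1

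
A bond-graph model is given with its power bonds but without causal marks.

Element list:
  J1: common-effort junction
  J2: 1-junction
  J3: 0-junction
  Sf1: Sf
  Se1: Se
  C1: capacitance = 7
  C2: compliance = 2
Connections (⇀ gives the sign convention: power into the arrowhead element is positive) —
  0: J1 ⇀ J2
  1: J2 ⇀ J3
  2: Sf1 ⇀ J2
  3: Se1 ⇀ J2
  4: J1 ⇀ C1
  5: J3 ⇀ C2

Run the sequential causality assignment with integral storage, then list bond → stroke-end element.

bond 0 stroke at J2
bond 1 stroke at J2
bond 2 stroke at Sf1
bond 3 stroke at J2
bond 4 stroke at J1
bond 5 stroke at J3

#2 stroke→Sf1  (Sf1 fixes flow; stroke at Sf1)
#3 stroke→J2  (Se1 fixes effort; stroke away)
#0 stroke→J2  (1-jn J2 has f-setter on 2)
#1 stroke→J2  (J2: bond 2 brought flow, rest push out)
#5 stroke→J3  (J3: last free bond brings effort in)
#4 stroke→J1  (closing 0-jn rule on J1)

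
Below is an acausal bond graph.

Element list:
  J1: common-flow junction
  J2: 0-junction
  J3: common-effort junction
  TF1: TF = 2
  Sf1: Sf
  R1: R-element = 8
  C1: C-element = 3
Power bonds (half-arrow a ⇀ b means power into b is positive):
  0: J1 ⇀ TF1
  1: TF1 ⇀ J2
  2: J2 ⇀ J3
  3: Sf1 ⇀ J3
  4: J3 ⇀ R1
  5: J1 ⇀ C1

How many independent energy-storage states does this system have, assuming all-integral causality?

β3 |Sf1  (Sf1: flow source, stroke at near end)
β5 |J1  (C1: C, integral causality)
β0 |TF1  (J1 needs exactly one f-in)
β1 |J2  (through TF1, causality passes straight; one stroke at TF1)
β2 |J3  (0-jn J2 has e-setter on 1)
β4 |R1  (0-jn J3 has e-setter on 2)

1  (C1 all integral)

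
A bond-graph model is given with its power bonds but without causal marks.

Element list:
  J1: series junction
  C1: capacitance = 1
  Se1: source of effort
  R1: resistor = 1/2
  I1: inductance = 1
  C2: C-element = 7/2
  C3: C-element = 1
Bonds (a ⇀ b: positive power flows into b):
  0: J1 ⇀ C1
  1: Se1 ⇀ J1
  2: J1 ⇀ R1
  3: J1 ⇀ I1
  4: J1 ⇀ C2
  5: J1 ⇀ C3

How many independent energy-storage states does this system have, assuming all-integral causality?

4  (C1, C2, C3, I1 all integral)

#1 →J1  (Se1 (Se) sets effort on bond)
#0 →J1  (C1 outputs effort q/C1)
#3 →I1  (I1: I, integral causality)
#2 →J1  (J1 flow already set via bond 3)
#4 →J1  (common-f at J1 fixed by 3)
#5 →J1  (J1: bond 3 brought flow, rest push out)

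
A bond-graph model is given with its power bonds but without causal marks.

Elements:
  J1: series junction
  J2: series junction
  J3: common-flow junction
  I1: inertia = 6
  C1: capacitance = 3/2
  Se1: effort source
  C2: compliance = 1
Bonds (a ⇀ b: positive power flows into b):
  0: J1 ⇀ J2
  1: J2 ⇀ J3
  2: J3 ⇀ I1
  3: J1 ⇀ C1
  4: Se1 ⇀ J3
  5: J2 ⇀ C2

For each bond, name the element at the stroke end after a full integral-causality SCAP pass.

bond 0 |J2
bond 1 |J3
bond 2 |I1
bond 3 |J1
bond 4 |J3
bond 5 |J2

bond 4 stroke→J3  (Se1: effort source, stroke at far end)
bond 2 stroke→I1  (I1 outputs flow p/I1)
bond 1 stroke→J3  (J3 flow already set via bond 2)
bond 0 stroke→J2  (common-f at J2 fixed by 1)
bond 5 stroke→J2  (common-f at J2 fixed by 1)
bond 3 stroke→J1  (common-f at J1 fixed by 0)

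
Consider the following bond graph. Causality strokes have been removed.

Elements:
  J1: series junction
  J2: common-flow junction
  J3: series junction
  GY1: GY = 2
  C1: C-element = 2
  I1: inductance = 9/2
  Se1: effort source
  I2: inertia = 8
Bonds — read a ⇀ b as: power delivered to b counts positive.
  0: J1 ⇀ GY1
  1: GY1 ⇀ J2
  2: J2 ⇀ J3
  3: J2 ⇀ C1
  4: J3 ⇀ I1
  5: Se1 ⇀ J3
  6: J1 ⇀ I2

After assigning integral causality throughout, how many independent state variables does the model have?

3  (C1, I1, I2 all integral)

bond 5 →J3  (Se1 fixes effort; stroke away)
bond 3 →J2  (C1 integral (e out))
bond 4 →I1  (prefer integral on I1)
bond 2 →J3  (J3 flow already set via bond 4)
bond 1 →J2  (1-jn J2 has f-setter on 2)
bond 0 →J1  (GY GY1: same side as bond 1)
bond 6 →I2  (J1: last free bond brings flow in)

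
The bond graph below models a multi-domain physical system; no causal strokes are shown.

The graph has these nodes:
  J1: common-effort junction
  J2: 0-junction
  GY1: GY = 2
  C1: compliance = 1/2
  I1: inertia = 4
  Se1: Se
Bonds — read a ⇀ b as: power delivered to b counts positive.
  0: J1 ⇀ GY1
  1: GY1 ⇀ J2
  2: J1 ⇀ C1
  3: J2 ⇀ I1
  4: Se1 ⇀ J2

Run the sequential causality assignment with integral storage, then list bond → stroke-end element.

β0 stroke→GY1
β1 stroke→GY1
β2 stroke→J1
β3 stroke→I1
β4 stroke→J2

b4 |J2  (Se1 fixes effort; stroke away)
b1 |GY1  (J2: bond 4 brought effort, rest push out)
b3 |I1  (J2: bond 4 brought effort, rest push out)
b0 |GY1  (GY GY1: same side as bond 1)
b2 |J1  (J1: last free bond brings effort in)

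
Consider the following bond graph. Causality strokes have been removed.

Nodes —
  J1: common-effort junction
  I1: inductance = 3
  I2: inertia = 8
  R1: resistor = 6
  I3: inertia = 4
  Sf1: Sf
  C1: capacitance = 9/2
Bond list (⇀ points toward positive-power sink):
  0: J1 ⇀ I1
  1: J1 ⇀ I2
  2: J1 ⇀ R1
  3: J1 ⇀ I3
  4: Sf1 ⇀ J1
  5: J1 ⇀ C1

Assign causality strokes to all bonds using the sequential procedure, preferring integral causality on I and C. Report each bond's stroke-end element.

#0 |I1
#1 |I2
#2 |R1
#3 |I3
#4 |Sf1
#5 |J1

bond 4 |Sf1  (Sf1 fixes flow; stroke at Sf1)
bond 0 |I1  (I1: I, integral causality)
bond 1 |I2  (I2 integral (f out))
bond 3 |I3  (prefer integral on I3)
bond 5 |J1  (prefer integral on C1)
bond 2 |R1  (J1 effort already set via bond 5)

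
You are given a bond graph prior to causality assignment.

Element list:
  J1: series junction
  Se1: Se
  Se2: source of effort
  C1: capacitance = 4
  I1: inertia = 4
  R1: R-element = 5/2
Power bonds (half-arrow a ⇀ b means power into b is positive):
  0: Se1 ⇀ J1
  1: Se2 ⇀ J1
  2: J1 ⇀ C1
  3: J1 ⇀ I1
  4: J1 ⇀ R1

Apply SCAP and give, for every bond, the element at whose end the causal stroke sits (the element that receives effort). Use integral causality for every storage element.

#0 →J1
#1 →J1
#2 →J1
#3 →I1
#4 →J1

bond 0 →J1  (Se1 fixes effort; stroke away)
bond 1 →J1  (Se2 (Se) sets effort on bond)
bond 2 →J1  (C1: C, integral causality)
bond 3 →I1  (prefer integral on I1)
bond 4 →J1  (J1: bond 3 brought flow, rest push out)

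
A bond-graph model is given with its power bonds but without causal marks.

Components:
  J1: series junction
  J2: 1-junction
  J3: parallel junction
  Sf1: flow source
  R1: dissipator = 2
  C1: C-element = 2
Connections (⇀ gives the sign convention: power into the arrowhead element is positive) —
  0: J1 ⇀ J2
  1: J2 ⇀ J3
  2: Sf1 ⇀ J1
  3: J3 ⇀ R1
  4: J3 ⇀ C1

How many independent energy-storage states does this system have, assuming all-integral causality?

1  (C1 all integral)

b2 →Sf1  (Sf1 (Sf) sets flow on bond)
b0 →J1  (1-jn J1 has f-setter on 2)
b1 →J2  (J2 flow already set via bond 0)
b4 →J3  (C1 integral (e out))
b3 →R1  (J3: bond 4 brought effort, rest push out)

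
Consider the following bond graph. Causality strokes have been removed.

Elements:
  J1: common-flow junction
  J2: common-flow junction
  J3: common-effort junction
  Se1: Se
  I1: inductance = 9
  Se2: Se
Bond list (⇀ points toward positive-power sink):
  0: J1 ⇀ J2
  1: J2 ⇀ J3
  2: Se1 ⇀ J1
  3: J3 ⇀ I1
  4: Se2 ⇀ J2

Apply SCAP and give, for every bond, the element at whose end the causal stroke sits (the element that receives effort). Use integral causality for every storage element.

#0 |J2
#1 |J3
#2 |J1
#3 |I1
#4 |J2

β2 →J1  (Se1: effort source, stroke at far end)
β4 →J2  (Se2 fixes effort; stroke away)
β0 →J2  (closing 1-jn rule on J1)
β1 →J3  (J2: last free bond brings flow in)
β3 →I1  (J3: bond 1 brought effort, rest push out)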